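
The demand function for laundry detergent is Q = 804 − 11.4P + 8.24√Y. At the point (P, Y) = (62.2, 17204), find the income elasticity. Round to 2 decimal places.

At P = 62.2, Y = 17204: Q = 1175.712.
Holding P constant, ∂Q/∂Y = 8.24/(2√Y) = 0.0314111.
η_Y = (∂Q/∂Y)·(Y/Q) = 0.0314111 × (17204/1175.712) = 0.46.

0.46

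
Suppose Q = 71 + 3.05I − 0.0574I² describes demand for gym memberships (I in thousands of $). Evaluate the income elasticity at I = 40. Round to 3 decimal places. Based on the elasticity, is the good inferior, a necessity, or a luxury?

At I = 40: Q = 101.1600.
dQ/dI = 3.05 − 0.1148I = -1.54200.
η = (dQ/dI)·(I/Q) = -1.54200 × (40/101.1600) = -0.610.
η < 0 ⇒ inferior good.

-0.610 (inferior good)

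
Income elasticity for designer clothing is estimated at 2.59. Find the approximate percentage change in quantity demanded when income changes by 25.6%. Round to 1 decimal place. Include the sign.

%ΔQ ≈ η × %ΔI = 2.59 × 25.6% = 66.3%.

66.3%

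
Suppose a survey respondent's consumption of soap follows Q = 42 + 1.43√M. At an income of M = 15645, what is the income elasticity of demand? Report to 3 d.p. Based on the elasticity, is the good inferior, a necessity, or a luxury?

0.405 (necessity)

At M = 15645: Q = 220.864.
dQ/dM = 1.43/(2√M) = 0.00571634 at this income.
η = (dQ/dM)·(M/Q) = 0.00571634 × (15645/220.864) = 0.405.
Since 0 < η < 1, the good is a necessity.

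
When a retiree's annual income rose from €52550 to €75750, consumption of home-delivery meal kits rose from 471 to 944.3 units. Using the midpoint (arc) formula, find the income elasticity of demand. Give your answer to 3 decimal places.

ΔQ = 944.3 − 471 = 473.3; midpoint Q̄ = (471 + 944.3)/2 = 707.65.
ΔI = 75750 − 52550 = 23200; midpoint Ī = (52550 + 75750)/2 = 64150.
η = (ΔQ/Q̄) ÷ (ΔI/Ī) = (473.3/707.65) ÷ (23200/64150) = 1.849.

1.849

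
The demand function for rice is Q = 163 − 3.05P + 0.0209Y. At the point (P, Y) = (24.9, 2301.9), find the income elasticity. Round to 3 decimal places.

At P = 24.9, Y = 2301.9: Q = 135.165.
Holding P constant, ∂Q/∂Y = 0.0209.
η_Y = (∂Q/∂Y)·(Y/Q) = 0.0209 × (2301.9/135.165) = 0.356.

0.356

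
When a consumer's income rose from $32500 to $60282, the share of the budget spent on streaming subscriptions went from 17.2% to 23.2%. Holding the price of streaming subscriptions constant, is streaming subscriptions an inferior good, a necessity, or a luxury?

The budget share rises as income rises, so η > 1.

luxury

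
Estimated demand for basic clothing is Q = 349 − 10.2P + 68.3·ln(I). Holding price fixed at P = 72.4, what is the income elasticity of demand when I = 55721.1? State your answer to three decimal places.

0.191

At P = 72.4, I = 55721.1: Q = 356.910.
Holding P constant, ∂Q/∂I = 68.3/I = 0.00122575.
η_I = (∂Q/∂I)·(I/Q) = 0.00122575 × (55721.1/356.910) = 0.191.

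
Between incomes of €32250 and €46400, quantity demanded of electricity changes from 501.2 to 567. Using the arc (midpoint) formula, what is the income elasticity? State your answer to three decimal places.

0.342

ΔQ = 567 − 501.2 = 65.8; midpoint Q̄ = (501.2 + 567)/2 = 534.1.
ΔI = 46400 − 32250 = 14150; midpoint Ī = (32250 + 46400)/2 = 39325.
η = (ΔQ/Q̄) ÷ (ΔI/Ī) = (65.8/534.1) ÷ (14150/39325) = 0.342.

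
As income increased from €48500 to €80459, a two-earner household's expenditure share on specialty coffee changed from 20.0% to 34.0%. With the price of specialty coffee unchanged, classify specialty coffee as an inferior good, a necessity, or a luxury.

The budget share rises as income rises, so η > 1.

luxury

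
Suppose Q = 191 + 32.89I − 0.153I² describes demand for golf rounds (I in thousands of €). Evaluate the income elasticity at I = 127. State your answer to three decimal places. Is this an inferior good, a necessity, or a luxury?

At I = 127: Q = 1900.2930.
dQ/dI = 32.89 − 0.306I = -5.97200.
η = (dQ/dI)·(I/Q) = -5.97200 × (127/1900.2930) = -0.399.
η < 0 ⇒ inferior good.

-0.399 (inferior good)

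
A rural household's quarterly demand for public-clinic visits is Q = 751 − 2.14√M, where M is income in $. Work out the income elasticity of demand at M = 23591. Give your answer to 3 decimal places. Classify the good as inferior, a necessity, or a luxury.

-0.389 (inferior good)

At M = 23591: Q = 422.310.
dQ/dM = -2.14/(2√M) = -0.00696644 at this income.
η = (dQ/dM)·(M/Q) = -0.00696644 × (23591/422.310) = -0.389.
Since η < 0, the good is an inferior good.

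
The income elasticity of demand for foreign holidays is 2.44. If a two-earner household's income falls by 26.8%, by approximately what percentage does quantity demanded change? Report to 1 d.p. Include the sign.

-65.4%

%ΔQ ≈ η × %ΔI = 2.44 × (-26.8%) = -65.4%.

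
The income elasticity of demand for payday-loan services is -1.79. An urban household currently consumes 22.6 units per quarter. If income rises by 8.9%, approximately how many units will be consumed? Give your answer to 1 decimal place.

19.0

%ΔQ ≈ η × %ΔI = -1.79 × 8.9% = -15.931%.
New Q ≈ 22.6 × (1 − 0.15931) = 19.0.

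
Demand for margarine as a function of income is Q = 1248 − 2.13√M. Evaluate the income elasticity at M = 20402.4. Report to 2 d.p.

At M = 20402.4: Q = 943.757.
dQ/dM = -2.13/(2√M) = -0.00745605 at this income.
η = (dQ/dM)·(M/Q) = -0.00745605 × (20402.4/943.757) = -0.16.

-0.16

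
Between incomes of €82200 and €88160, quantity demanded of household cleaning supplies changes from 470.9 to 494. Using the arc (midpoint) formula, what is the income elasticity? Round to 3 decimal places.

ΔQ = 494 − 470.9 = 23.1; midpoint Q̄ = (470.9 + 494)/2 = 482.45.
ΔI = 88160 − 82200 = 5960; midpoint Ī = (82200 + 88160)/2 = 85180.
η = (ΔQ/Q̄) ÷ (ΔI/Ī) = (23.1/482.45) ÷ (5960/85180) = 0.684.

0.684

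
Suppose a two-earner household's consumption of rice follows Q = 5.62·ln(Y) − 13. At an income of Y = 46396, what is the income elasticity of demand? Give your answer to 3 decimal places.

0.119

At Y = 46396: Q = 47.387.
dQ/dY = 5.62/Y = 0.000121131 at this income.
η = (dQ/dY)·(Y/Q) = 0.000121131 × (46396/47.387) = 0.119.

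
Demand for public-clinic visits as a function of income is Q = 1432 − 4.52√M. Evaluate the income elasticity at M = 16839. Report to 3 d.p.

-0.347

At M = 16839: Q = 845.461.
dQ/dM = -4.52/(2√M) = -0.0174161 at this income.
η = (dQ/dM)·(M/Q) = -0.0174161 × (16839/845.461) = -0.347.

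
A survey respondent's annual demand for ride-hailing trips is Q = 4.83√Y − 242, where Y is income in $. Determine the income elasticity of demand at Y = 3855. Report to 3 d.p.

At Y = 3855: Q = 57.888.
dQ/dY = 4.83/(2√Y) = 0.038896 at this income.
η = (dQ/dY)·(Y/Q) = 0.038896 × (3855/57.888) = 2.590.

2.590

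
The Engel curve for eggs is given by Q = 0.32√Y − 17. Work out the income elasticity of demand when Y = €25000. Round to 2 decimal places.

At Y = 25000: Q = 33.596.
dQ/dY = 0.32/(2√Y) = 0.00101193 at this income.
η = (dQ/dY)·(Y/Q) = 0.00101193 × (25000/33.596) = 0.75.

0.75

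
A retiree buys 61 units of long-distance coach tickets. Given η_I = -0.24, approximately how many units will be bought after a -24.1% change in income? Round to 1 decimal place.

64.5

%ΔQ ≈ η × %ΔI = -0.24 × (-24.1%) = 5.784%.
New Q ≈ 61 × (1 + 0.05784) = 64.5.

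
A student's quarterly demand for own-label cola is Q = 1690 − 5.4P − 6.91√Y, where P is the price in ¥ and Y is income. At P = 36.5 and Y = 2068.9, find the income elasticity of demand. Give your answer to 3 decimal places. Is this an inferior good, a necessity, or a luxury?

-0.133 (inferior good)

At P = 36.5, Y = 2068.9: Q = 1178.598.
Holding P constant, ∂Q/∂Y = -6.91/(2√Y) = -0.0759588.
η_Y = (∂Q/∂Y)·(Y/Q) = -0.0759588 × (2068.9/1178.598) = -0.133.
Since η < 0, this is an inferior good.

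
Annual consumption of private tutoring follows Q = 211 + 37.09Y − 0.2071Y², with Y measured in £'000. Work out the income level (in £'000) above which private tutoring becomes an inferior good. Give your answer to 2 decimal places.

89.55

dQ/dY = 37.09 − 0.4142Y.
The good is inferior where dQ/dY < 0. Setting dQ/dY = 0 gives Y = 37.09 / 0.4142 = 89.55.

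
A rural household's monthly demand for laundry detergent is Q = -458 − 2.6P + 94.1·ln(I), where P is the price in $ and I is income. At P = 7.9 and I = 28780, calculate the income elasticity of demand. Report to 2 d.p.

At P = 7.9, I = 28780: Q = 487.626.
Holding P constant, ∂Q/∂I = 94.1/I = 0.00326963.
η_I = (∂Q/∂I)·(I/Q) = 0.00326963 × (28780/487.626) = 0.19.

0.19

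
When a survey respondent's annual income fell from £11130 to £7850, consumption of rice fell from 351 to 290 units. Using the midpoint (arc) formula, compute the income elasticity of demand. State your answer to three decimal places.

ΔQ = 290 − 351 = -61; midpoint Q̄ = (351 + 290)/2 = 320.5.
ΔI = 7850 − 11130 = -3280; midpoint Ī = (11130 + 7850)/2 = 9490.
η = (ΔQ/Q̄) ÷ (ΔI/Ī) = (-61/320.5) ÷ (-3280/9490) = 0.551.

0.551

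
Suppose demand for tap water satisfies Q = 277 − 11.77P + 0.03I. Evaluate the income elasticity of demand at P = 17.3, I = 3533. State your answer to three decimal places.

0.591

At P = 17.3, I = 3533: Q = 179.369.
Holding P constant, ∂Q/∂I = 0.03.
η_I = (∂Q/∂I)·(I/Q) = 0.03 × (3533/179.369) = 0.591.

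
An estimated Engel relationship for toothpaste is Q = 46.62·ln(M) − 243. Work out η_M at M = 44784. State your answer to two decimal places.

At M = 44784: Q = 256.282.
dQ/dM = 46.62/M = 0.001041 at this income.
η = (dQ/dM)·(M/Q) = 0.001041 × (44784/256.282) = 0.18.

0.18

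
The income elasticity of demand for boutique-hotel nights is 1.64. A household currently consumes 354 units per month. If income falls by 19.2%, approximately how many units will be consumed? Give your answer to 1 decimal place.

%ΔQ ≈ η × %ΔI = 1.64 × (-19.2%) = -31.488%.
New Q ≈ 354 × (1 − 0.31488) = 242.5.

242.5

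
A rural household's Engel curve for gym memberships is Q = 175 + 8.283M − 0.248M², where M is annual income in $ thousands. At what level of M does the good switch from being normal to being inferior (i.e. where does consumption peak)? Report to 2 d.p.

16.70

dQ/dM = 8.283 − 0.496M.
The good is inferior where dQ/dM < 0. Setting dQ/dM = 0 gives M = 8.283 / 0.496 = 16.70.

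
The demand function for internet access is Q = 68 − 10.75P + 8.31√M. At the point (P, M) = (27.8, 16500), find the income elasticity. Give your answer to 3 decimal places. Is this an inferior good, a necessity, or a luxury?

At P = 27.8, M = 16500: Q = 836.589.
Holding P constant, ∂Q/∂M = 8.31/(2√M) = 0.0323466.
η_M = (∂Q/∂M)·(M/Q) = 0.0323466 × (16500/836.589) = 0.638.
Since 0 < η < 1, this is a necessity.

0.638 (necessity)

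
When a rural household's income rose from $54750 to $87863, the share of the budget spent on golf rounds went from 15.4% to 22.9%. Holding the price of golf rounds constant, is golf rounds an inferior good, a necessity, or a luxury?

luxury

The budget share rises as income rises, so η > 1.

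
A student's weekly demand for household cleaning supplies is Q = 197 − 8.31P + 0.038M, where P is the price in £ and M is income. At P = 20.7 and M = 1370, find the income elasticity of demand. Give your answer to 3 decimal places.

0.676

At P = 20.7, M = 1370: Q = 77.043.
Holding P constant, ∂Q/∂M = 0.038.
η_M = (∂Q/∂M)·(M/Q) = 0.038 × (1370/77.043) = 0.676.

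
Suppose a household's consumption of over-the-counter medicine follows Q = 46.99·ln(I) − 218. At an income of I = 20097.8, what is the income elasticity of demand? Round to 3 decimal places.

At I = 20097.8: Q = 247.594.
dQ/dI = 46.99/I = 0.00233807 at this income.
η = (dQ/dI)·(I/Q) = 0.00233807 × (20097.8/247.594) = 0.190.

0.190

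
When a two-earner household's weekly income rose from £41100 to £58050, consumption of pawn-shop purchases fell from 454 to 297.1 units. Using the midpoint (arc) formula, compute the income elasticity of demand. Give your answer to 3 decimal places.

-1.222

ΔQ = 297.1 − 454 = -156.9; midpoint Q̄ = (454 + 297.1)/2 = 375.55.
ΔI = 58050 − 41100 = 16950; midpoint Ī = (41100 + 58050)/2 = 49575.
η = (ΔQ/Q̄) ÷ (ΔI/Ī) = (-156.9/375.55) ÷ (16950/49575) = -1.222.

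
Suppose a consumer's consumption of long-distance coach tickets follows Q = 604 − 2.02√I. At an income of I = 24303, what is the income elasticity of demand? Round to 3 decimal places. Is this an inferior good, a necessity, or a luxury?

-0.545 (inferior good)

At I = 24303: Q = 289.094.
dQ/dI = -2.02/(2√I) = -0.00647875 at this income.
η = (dQ/dI)·(I/Q) = -0.00647875 × (24303/289.094) = -0.545.
Since η < 0, the good is an inferior good.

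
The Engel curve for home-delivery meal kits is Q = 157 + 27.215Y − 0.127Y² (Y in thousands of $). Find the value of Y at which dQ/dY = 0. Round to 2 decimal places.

dQ/dY = 27.215 − 0.254Y.
The good is inferior where dQ/dY < 0. Setting dQ/dY = 0 gives Y = 27.215 / 0.254 = 107.15.

107.15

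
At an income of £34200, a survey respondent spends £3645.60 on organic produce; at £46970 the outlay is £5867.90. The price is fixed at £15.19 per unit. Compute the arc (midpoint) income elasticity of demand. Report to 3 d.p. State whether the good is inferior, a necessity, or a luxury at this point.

1.485 (luxury)

With a constant price, Q₁ = 3645.60/15.19 = 240.000 and Q₂ = 5867.90/15.19 = 386.300 (equivalently, work directly with expenditure since P cancels).
Midpoint %ΔQ = (5867.90 − 3645.60)/4756.75 = 0.46719; midpoint %ΔI = (46970 − 34200)/40585 = 0.31465.
η = 0.46719 / 0.31465 = 1.485.
η > 1 ⇒ luxury.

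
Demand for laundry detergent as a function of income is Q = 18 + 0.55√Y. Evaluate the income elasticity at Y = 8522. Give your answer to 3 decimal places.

0.369

At Y = 8522: Q = 68.773.
dQ/dY = 0.55/(2√Y) = 0.00297894 at this income.
η = (dQ/dY)·(Y/Q) = 0.00297894 × (8522/68.773) = 0.369.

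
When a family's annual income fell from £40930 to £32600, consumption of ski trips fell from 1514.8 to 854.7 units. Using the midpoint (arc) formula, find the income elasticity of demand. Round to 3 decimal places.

ΔQ = 854.7 − 1514.8 = -660.1; midpoint Q̄ = (1514.8 + 854.7)/2 = 1184.75.
ΔI = 32600 − 40930 = -8330; midpoint Ī = (40930 + 32600)/2 = 36765.
η = (ΔQ/Q̄) ÷ (ΔI/Ī) = (-660.1/1184.75) ÷ (-8330/36765) = 2.459.

2.459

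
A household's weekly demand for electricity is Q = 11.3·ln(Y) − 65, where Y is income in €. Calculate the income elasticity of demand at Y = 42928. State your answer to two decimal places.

At Y = 42928: Q = 55.540.
dQ/dY = 11.3/Y = 0.000263231 at this income.
η = (dQ/dY)·(Y/Q) = 0.000263231 × (42928/55.540) = 0.20.

0.20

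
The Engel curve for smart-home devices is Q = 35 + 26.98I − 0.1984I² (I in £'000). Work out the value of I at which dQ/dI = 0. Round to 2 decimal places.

67.99

dQ/dI = 26.98 − 0.3968I.
The good is inferior where dQ/dI < 0. Setting dQ/dI = 0 gives I = 26.98 / 0.3968 = 67.99.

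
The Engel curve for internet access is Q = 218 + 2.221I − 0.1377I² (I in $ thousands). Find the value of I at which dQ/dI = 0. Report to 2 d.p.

8.06

dQ/dI = 2.221 − 0.2754I.
The good is inferior where dQ/dI < 0. Setting dQ/dI = 0 gives I = 2.221 / 0.2754 = 8.06.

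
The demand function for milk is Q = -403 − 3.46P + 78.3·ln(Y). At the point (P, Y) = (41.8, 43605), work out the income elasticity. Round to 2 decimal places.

0.27

At P = 41.8, Y = 43605: Q = 288.845.
Holding P constant, ∂Q/∂Y = 78.3/Y = 0.00179567.
η_Y = (∂Q/∂Y)·(Y/Q) = 0.00179567 × (43605/288.845) = 0.27.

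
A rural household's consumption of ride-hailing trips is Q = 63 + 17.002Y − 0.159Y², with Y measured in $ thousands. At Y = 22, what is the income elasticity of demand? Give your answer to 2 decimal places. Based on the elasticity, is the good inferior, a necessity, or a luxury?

0.61 (necessity)

At Y = 22: Q = 360.0880.
dQ/dY = 17.002 − 0.318Y = 10.00600.
η = (dQ/dY)·(Y/Q) = 10.00600 × (22/360.0880) = 0.61.
0 < η < 1 ⇒ necessity.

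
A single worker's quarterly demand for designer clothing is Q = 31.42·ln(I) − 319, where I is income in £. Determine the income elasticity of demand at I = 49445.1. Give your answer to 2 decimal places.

1.52

At I = 49445.1: Q = 20.607.
dQ/dI = 31.42/I = 0.000635452 at this income.
η = (dQ/dI)·(I/Q) = 0.000635452 × (49445.1/20.607) = 1.52.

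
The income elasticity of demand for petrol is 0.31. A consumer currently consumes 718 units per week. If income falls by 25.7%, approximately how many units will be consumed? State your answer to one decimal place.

%ΔQ ≈ η × %ΔI = 0.31 × (-25.7%) = -7.967%.
New Q ≈ 718 × (1 − 0.07967) = 660.8.

660.8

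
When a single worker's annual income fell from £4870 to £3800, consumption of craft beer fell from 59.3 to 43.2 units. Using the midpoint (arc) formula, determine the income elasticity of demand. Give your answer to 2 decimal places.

1.27

ΔQ = 43.2 − 59.3 = -16.1; midpoint Q̄ = (59.3 + 43.2)/2 = 51.25.
ΔI = 3800 − 4870 = -1070; midpoint Ī = (4870 + 3800)/2 = 4335.
η = (ΔQ/Q̄) ÷ (ΔI/Ī) = (-16.1/51.25) ÷ (-1070/4335) = 1.27.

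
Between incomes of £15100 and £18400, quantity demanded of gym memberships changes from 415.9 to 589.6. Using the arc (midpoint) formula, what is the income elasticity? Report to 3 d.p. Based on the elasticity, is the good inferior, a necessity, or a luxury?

ΔQ = 589.6 − 415.9 = 173.7; midpoint Q̄ = (415.9 + 589.6)/2 = 502.75.
ΔI = 18400 − 15100 = 3300; midpoint Ī = (15100 + 18400)/2 = 16750.
η = (ΔQ/Q̄) ÷ (ΔI/Ī) = (173.7/502.75) ÷ (3300/16750) = 1.754.
η > 1 ⇒ luxury.

1.754 (luxury)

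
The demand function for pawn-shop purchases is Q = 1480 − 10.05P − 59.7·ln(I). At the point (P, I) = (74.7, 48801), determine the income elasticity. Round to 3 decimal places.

At P = 74.7, I = 48801: Q = 84.773.
Holding P constant, ∂Q/∂I = -59.7/I = -0.00122334.
η_I = (∂Q/∂I)·(I/Q) = -0.00122334 × (48801/84.773) = -0.704.

-0.704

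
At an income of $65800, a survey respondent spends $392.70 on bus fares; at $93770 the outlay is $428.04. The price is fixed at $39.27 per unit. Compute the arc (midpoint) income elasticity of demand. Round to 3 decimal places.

0.246

With a constant price, Q₁ = 392.70/39.27 = 10.000 and Q₂ = 428.04/39.27 = 10.900 (equivalently, work directly with expenditure since P cancels).
Midpoint %ΔQ = (428.04 − 392.70)/410.37 = 0.08612; midpoint %ΔI = (93770 − 65800)/79785 = 0.35057.
η = 0.08612 / 0.35057 = 0.246.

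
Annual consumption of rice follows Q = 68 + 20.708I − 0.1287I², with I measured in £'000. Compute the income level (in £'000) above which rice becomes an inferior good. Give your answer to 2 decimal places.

dQ/dI = 20.708 − 0.2574I.
The good is inferior where dQ/dI < 0. Setting dQ/dI = 0 gives I = 20.708 / 0.2574 = 80.45.

80.45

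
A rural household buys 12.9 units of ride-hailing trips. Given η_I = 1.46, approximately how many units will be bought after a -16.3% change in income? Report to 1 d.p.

%ΔQ ≈ η × %ΔI = 1.46 × (-16.3%) = -23.798%.
New Q ≈ 12.9 × (1 − 0.23798) = 9.8.

9.8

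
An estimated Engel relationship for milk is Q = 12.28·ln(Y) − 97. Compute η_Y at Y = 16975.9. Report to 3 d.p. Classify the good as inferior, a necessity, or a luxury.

0.543 (necessity)

At Y = 16975.9: Q = 22.602.
dQ/dY = 12.28/Y = 0.000723378 at this income.
η = (dQ/dY)·(Y/Q) = 0.000723378 × (16975.9/22.602) = 0.543.
Since 0 < η < 1, the good is a necessity.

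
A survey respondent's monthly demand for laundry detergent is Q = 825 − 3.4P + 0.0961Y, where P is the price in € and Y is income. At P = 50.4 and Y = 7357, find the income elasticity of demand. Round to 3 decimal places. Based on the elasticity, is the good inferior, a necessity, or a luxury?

At P = 50.4, Y = 7357: Q = 1360.648.
Holding P constant, ∂Q/∂Y = 0.0961.
η_Y = (∂Q/∂Y)·(Y/Q) = 0.0961 × (7357/1360.648) = 0.520.
Since 0 < η < 1, this is a necessity.

0.520 (necessity)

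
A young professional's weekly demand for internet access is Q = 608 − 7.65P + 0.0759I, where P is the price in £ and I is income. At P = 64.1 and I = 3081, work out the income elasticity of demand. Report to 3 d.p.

0.665

At P = 64.1, I = 3081: Q = 351.483.
Holding P constant, ∂Q/∂I = 0.0759.
η_I = (∂Q/∂I)·(I/Q) = 0.0759 × (3081/351.483) = 0.665.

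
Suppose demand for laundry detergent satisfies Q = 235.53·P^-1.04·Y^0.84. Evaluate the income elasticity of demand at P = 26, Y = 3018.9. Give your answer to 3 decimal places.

0.840

For a multiplicative demand Q = A·P^α·Y^β, the income elasticity is β everywhere.
Here β = 0.84, so η = 0.840.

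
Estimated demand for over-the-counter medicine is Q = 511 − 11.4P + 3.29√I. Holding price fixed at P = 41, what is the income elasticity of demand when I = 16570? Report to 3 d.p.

0.453

At P = 41, I = 16570: Q = 467.104.
Holding P constant, ∂Q/∂I = 3.29/(2√I) = 0.0127792.
η_I = (∂Q/∂I)·(I/Q) = 0.0127792 × (16570/467.104) = 0.453.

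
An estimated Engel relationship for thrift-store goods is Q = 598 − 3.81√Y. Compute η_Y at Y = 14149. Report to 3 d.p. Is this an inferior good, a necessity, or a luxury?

At Y = 14149: Q = 144.802.
dQ/dY = -3.81/(2√Y) = -0.0160152 at this income.
η = (dQ/dY)·(Y/Q) = -0.0160152 × (14149/144.802) = -1.565.
Since η < 0, the good is an inferior good.

-1.565 (inferior good)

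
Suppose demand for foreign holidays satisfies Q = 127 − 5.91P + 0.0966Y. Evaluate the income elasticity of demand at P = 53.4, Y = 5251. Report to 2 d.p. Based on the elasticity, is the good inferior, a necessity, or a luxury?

At P = 53.4, Y = 5251: Q = 318.653.
Holding P constant, ∂Q/∂Y = 0.0966.
η_Y = (∂Q/∂Y)·(Y/Q) = 0.0966 × (5251/318.653) = 1.59.
Since η > 1, this is a luxury.

1.59 (luxury)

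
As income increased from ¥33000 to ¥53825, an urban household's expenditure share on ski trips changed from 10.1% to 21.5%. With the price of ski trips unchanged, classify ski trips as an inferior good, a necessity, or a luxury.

luxury

The budget share rises as income rises, so η > 1.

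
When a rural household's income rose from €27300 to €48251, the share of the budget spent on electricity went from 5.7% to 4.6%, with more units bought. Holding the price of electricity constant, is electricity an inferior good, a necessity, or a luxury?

necessity

Quantity rises but the budget share falls as income rises, so 0 < η < 1.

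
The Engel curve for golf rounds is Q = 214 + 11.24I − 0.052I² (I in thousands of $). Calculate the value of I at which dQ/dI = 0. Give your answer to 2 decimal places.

dQ/dI = 11.24 − 0.104I.
The good is inferior where dQ/dI < 0. Setting dQ/dI = 0 gives I = 11.24 / 0.104 = 108.08.

108.08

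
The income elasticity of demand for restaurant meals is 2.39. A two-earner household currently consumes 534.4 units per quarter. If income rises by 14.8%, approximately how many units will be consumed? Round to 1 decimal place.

723.4

%ΔQ ≈ η × %ΔI = 2.39 × 14.8% = 35.372%.
New Q ≈ 534.4 × (1 + 0.35372) = 723.4.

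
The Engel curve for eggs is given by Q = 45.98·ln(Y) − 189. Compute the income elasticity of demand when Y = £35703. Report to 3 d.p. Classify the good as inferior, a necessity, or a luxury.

At Y = 35703: Q = 293.008.
dQ/dY = 45.98/Y = 0.00128785 at this income.
η = (dQ/dY)·(Y/Q) = 0.00128785 × (35703/293.008) = 0.157.
Since 0 < η < 1, the good is a necessity.

0.157 (necessity)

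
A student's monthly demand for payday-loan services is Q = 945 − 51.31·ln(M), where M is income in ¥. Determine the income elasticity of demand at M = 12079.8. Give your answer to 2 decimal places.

-0.11

At M = 12079.8: Q = 462.722.
dQ/dM = -51.31/M = -0.00424759 at this income.
η = (dQ/dM)·(M/Q) = -0.00424759 × (12079.8/462.722) = -0.11.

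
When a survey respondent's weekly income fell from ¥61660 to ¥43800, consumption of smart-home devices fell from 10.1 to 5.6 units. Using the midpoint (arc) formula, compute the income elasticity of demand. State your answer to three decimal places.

1.692

ΔQ = 5.6 − 10.1 = -4.5; midpoint Q̄ = (10.1 + 5.6)/2 = 7.85.
ΔI = 43800 − 61660 = -17860; midpoint Ī = (61660 + 43800)/2 = 52730.
η = (ΔQ/Q̄) ÷ (ΔI/Ī) = (-4.5/7.85) ÷ (-17860/52730) = 1.692.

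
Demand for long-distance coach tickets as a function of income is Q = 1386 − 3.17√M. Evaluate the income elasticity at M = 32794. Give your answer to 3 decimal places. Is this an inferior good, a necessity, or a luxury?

At M = 32794: Q = 811.941.
dQ/dM = -3.17/(2√M) = -0.0087525 at this income.
η = (dQ/dM)·(M/Q) = -0.0087525 × (32794/811.941) = -0.354.
Since η < 0, the good is an inferior good.

-0.354 (inferior good)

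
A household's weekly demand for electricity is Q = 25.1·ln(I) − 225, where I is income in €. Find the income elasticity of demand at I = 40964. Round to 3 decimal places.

At I = 40964: Q = 41.573.
dQ/dI = 25.1/I = 0.000612733 at this income.
η = (dQ/dI)·(I/Q) = 0.000612733 × (40964/41.573) = 0.604.

0.604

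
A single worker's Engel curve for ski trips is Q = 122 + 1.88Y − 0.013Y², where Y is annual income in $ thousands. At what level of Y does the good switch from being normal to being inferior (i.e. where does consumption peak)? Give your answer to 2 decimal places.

72.31

dQ/dY = 1.88 − 0.026Y.
The good is inferior where dQ/dY < 0. Setting dQ/dY = 0 gives Y = 1.88 / 0.026 = 72.31.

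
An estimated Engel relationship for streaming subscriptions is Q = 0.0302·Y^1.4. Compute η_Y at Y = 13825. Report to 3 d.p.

1.400

For Q = A·Y^β the income elasticity is constant and equal to β.
Here β = 1.4, so η = 1.400.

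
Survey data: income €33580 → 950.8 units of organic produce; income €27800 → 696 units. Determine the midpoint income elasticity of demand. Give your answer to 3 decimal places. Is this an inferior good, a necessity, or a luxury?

ΔQ = 696 − 950.8 = -254.8; midpoint Q̄ = (950.8 + 696)/2 = 823.4.
ΔI = 27800 − 33580 = -5780; midpoint Ī = (33580 + 27800)/2 = 30690.
η = (ΔQ/Q̄) ÷ (ΔI/Ī) = (-254.8/823.4) ÷ (-5780/30690) = 1.643.
η > 1 ⇒ luxury.

1.643 (luxury)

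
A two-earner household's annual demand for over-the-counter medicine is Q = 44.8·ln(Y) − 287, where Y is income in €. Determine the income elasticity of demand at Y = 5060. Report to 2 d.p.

0.47

At Y = 5060: Q = 95.105.
dQ/dY = 44.8/Y = 0.00885375 at this income.
η = (dQ/dY)·(Y/Q) = 0.00885375 × (5060/95.105) = 0.47.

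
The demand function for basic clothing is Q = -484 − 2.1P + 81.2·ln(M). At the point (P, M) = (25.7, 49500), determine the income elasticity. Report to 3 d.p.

0.239

At P = 25.7, M = 49500: Q = 339.780.
Holding P constant, ∂Q/∂M = 81.2/M = 0.0016404.
η_M = (∂Q/∂M)·(M/Q) = 0.0016404 × (49500/339.780) = 0.239.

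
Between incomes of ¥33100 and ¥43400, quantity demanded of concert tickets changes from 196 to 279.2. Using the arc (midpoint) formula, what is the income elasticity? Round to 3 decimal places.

1.300

ΔQ = 279.2 − 196 = 83.2; midpoint Q̄ = (196 + 279.2)/2 = 237.6.
ΔI = 43400 − 33100 = 10300; midpoint Ī = (33100 + 43400)/2 = 38250.
η = (ΔQ/Q̄) ÷ (ΔI/Ī) = (83.2/237.6) ÷ (10300/38250) = 1.300.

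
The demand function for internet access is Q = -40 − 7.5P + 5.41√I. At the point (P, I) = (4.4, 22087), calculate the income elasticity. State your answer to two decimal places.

At P = 4.4, I = 22087: Q = 731.018.
Holding P constant, ∂Q/∂I = 5.41/(2√I) = 0.0182012.
η_I = (∂Q/∂I)·(I/Q) = 0.0182012 × (22087/731.018) = 0.55.

0.55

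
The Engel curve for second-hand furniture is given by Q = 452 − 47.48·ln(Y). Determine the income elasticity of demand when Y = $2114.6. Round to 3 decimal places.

At Y = 2114.6: Q = 88.464.
dQ/dY = -47.48/Y = -0.0224534 at this income.
η = (dQ/dY)·(Y/Q) = -0.0224534 × (2114.6/88.464) = -0.537.

-0.537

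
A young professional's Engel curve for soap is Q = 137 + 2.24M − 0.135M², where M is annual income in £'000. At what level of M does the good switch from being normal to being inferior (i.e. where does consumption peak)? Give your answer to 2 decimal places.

8.30

dQ/dM = 2.24 − 0.27M.
The good is inferior where dQ/dM < 0. Setting dQ/dM = 0 gives M = 2.24 / 0.27 = 8.30.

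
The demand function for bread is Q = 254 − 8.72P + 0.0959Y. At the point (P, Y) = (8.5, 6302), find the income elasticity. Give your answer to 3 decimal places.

At P = 8.5, Y = 6302: Q = 784.242.
Holding P constant, ∂Q/∂Y = 0.0959.
η_Y = (∂Q/∂Y)·(Y/Q) = 0.0959 × (6302/784.242) = 0.771.

0.771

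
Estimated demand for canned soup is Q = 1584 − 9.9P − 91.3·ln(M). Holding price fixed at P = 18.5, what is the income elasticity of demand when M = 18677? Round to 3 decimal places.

-0.182

At P = 18.5, M = 18677: Q = 502.910.
Holding P constant, ∂Q/∂M = -91.3/M = -0.00488837.
η_M = (∂Q/∂M)·(M/Q) = -0.00488837 × (18677/502.910) = -0.182.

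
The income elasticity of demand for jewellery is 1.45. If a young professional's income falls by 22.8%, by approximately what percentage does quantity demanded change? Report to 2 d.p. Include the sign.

-33.06%

%ΔQ ≈ η × %ΔI = 1.45 × (-22.8%) = -33.06%.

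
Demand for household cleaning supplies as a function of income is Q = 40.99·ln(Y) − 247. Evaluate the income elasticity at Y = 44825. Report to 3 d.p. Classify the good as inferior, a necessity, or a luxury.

0.213 (necessity)

At Y = 44825: Q = 192.024.
dQ/dY = 40.99/Y = 0.000914445 at this income.
η = (dQ/dY)·(Y/Q) = 0.000914445 × (44825/192.024) = 0.213.
Since 0 < η < 1, the good is a necessity.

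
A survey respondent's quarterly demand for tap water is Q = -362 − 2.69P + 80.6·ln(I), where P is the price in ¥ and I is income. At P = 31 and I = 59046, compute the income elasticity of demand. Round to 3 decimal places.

0.183

At P = 31, I = 59046: Q = 440.087.
Holding P constant, ∂Q/∂I = 80.6/I = 0.00136504.
η_I = (∂Q/∂I)·(I/Q) = 0.00136504 × (59046/440.087) = 0.183.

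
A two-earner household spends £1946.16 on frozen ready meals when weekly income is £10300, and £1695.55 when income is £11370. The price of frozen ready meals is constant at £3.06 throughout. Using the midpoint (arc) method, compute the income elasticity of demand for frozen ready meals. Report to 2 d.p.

-1.39

With a constant price, Q₁ = 1946.16/3.06 = 636.000 and Q₂ = 1695.55/3.06 = 554.101 (equivalently, work directly with expenditure since P cancels).
Midpoint %ΔQ = (1695.55 − 1946.16)/1820.86 = -0.13763; midpoint %ΔI = (11370 − 10300)/10835 = 0.09875.
η = -0.13763 / 0.09875 = -1.39.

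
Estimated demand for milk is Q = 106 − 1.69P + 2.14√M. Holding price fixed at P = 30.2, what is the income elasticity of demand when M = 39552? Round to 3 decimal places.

0.443

At P = 30.2, M = 39552: Q = 480.558.
Holding P constant, ∂Q/∂M = 2.14/(2√M) = 0.00538021.
η_M = (∂Q/∂M)·(M/Q) = 0.00538021 × (39552/480.558) = 0.443.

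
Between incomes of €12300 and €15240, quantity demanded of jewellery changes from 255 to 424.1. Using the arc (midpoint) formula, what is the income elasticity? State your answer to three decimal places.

2.333

ΔQ = 424.1 − 255 = 169.1; midpoint Q̄ = (255 + 424.1)/2 = 339.55.
ΔI = 15240 − 12300 = 2940; midpoint Ī = (12300 + 15240)/2 = 13770.
η = (ΔQ/Q̄) ÷ (ΔI/Ī) = (169.1/339.55) ÷ (2940/13770) = 2.333.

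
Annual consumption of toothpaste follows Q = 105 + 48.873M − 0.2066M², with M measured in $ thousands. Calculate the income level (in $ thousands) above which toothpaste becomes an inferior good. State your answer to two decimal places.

118.28

dQ/dM = 48.873 − 0.4132M.
The good is inferior where dQ/dM < 0. Setting dQ/dM = 0 gives M = 48.873 / 0.4132 = 118.28.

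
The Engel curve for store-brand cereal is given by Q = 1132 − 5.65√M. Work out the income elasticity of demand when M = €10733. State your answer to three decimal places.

-0.535

At M = 10733: Q = 546.659.
dQ/dM = -5.65/(2√M) = -0.0272683 at this income.
η = (dQ/dM)·(M/Q) = -0.0272683 × (10733/546.659) = -0.535.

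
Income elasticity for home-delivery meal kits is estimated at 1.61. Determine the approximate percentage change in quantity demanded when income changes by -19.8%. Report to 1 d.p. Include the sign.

%ΔQ ≈ η × %ΔI = 1.61 × (-19.8%) = -31.9%.

-31.9%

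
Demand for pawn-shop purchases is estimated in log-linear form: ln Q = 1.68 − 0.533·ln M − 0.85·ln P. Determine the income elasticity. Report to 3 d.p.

-0.533

In a log-linear demand, the coefficient on ln M is the income elasticity.
So η = -0.533.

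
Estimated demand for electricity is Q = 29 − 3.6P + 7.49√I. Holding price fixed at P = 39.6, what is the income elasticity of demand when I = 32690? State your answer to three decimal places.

0.546

At P = 39.6, I = 32690: Q = 1240.660.
Holding P constant, ∂Q/∂I = 7.49/(2√I) = 0.0207131.
η_I = (∂Q/∂I)·(I/Q) = 0.0207131 × (32690/1240.660) = 0.546.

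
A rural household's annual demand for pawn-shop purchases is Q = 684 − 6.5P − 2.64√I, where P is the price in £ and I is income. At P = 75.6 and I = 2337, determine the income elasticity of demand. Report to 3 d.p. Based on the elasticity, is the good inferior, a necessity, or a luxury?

-0.982 (inferior good)

At P = 75.6, I = 2337: Q = 64.976.
Holding P constant, ∂Q/∂I = -2.64/(2√I) = -0.0273052.
η_I = (∂Q/∂I)·(I/Q) = -0.0273052 × (2337/64.976) = -0.982.
Since η < 0, this is an inferior good.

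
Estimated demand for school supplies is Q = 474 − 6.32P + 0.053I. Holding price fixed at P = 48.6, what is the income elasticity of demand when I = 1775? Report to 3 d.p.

At P = 48.6, I = 1775: Q = 260.923.
Holding P constant, ∂Q/∂I = 0.053.
η_I = (∂Q/∂I)·(I/Q) = 0.053 × (1775/260.923) = 0.361.

0.361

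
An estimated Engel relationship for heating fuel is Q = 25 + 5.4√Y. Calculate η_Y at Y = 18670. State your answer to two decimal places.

0.48

At Y = 18670: Q = 762.846.
dQ/dY = 5.4/(2√Y) = 0.0197602 at this income.
η = (dQ/dY)·(Y/Q) = 0.0197602 × (18670/762.846) = 0.48.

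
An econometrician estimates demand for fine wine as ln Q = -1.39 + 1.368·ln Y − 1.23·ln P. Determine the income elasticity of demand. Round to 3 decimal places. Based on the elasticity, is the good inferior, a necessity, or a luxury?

1.368 (luxury)

In a log-linear demand, the coefficient on ln Y is the income elasticity.
So η = 1.368.
η > 1 ⇒ luxury.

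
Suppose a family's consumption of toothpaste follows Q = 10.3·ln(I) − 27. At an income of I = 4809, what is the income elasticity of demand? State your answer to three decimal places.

At I = 4809: Q = 60.326.
dQ/dI = 10.3/I = 0.00214182 at this income.
η = (dQ/dI)·(I/Q) = 0.00214182 × (4809/60.326) = 0.171.

0.171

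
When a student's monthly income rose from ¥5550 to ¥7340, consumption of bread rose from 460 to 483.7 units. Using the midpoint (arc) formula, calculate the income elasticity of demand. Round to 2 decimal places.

0.18

ΔQ = 483.7 − 460 = 23.7; midpoint Q̄ = (460 + 483.7)/2 = 471.85.
ΔI = 7340 − 5550 = 1790; midpoint Ī = (5550 + 7340)/2 = 6445.
η = (ΔQ/Q̄) ÷ (ΔI/Ī) = (23.7/471.85) ÷ (1790/6445) = 0.18.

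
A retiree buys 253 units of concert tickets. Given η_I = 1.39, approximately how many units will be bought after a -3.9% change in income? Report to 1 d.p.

%ΔQ ≈ η × %ΔI = 1.39 × (-3.9%) = -5.421%.
New Q ≈ 253 × (1 − 0.05421) = 239.3.

239.3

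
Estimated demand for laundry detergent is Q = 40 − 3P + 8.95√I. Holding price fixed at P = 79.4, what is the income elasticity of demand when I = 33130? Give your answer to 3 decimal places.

At P = 79.4, I = 33130: Q = 1430.848.
Holding P constant, ∂Q/∂I = 8.95/(2√I) = 0.0245857.
η_I = (∂Q/∂I)·(I/Q) = 0.0245857 × (33130/1430.848) = 0.569.

0.569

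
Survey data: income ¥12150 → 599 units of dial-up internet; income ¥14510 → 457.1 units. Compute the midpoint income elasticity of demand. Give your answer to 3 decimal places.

ΔQ = 457.1 − 599 = -141.9; midpoint Q̄ = (599 + 457.1)/2 = 528.05.
ΔI = 14510 − 12150 = 2360; midpoint Ī = (12150 + 14510)/2 = 13330.
η = (ΔQ/Q̄) ÷ (ΔI/Ī) = (-141.9/528.05) ÷ (2360/13330) = -1.518.

-1.518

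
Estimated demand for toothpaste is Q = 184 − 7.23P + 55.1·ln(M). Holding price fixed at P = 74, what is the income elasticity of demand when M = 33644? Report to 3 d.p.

At P = 74, M = 33644: Q = 223.320.
Holding P constant, ∂Q/∂M = 55.1/M = 0.00163774.
η_M = (∂Q/∂M)·(M/Q) = 0.00163774 × (33644/223.320) = 0.247.

0.247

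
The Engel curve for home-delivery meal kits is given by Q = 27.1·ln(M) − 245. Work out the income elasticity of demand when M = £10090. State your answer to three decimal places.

5.596

At M = 10090: Q = 4.843.
dQ/dM = 27.1/M = 0.00268583 at this income.
η = (dQ/dM)·(M/Q) = 0.00268583 × (10090/4.843) = 5.596.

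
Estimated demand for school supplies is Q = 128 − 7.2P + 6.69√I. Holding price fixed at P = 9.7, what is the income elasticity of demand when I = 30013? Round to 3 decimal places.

0.476

At P = 9.7, I = 30013: Q = 1217.153.
Holding P constant, ∂Q/∂I = 6.69/(2√I) = 0.0193082.
η_I = (∂Q/∂I)·(I/Q) = 0.0193082 × (30013/1217.153) = 0.476.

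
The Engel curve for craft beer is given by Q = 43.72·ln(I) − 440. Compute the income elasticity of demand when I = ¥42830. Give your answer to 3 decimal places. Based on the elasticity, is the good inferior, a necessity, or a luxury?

At I = 42830: Q = 26.274.
dQ/dI = 43.72/I = 0.00102078 at this income.
η = (dQ/dI)·(I/Q) = 0.00102078 × (42830/26.274) = 1.664.
Since η > 1, the good is a luxury.

1.664 (luxury)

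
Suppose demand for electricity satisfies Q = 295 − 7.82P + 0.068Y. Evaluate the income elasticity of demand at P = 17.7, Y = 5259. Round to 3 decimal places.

At P = 17.7, Y = 5259: Q = 514.198.
Holding P constant, ∂Q/∂Y = 0.068.
η_Y = (∂Q/∂Y)·(Y/Q) = 0.068 × (5259/514.198) = 0.695.

0.695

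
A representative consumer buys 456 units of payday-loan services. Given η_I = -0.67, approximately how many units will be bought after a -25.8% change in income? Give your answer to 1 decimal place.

534.8

%ΔQ ≈ η × %ΔI = -0.67 × (-25.8%) = 17.286%.
New Q ≈ 456 × (1 + 0.17286) = 534.8.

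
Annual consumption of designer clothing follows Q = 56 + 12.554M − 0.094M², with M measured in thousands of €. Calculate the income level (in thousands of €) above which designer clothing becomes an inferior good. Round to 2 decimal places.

66.78

dQ/dM = 12.554 − 0.188M.
The good is inferior where dQ/dM < 0. Setting dQ/dM = 0 gives M = 12.554 / 0.188 = 66.78.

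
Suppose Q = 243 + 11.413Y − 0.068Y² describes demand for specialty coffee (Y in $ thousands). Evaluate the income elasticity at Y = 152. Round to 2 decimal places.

-3.46

At Y = 152: Q = 406.7040.
dQ/dY = 11.413 − 0.136Y = -9.25900.
η = (dQ/dY)·(Y/Q) = -9.25900 × (152/406.7040) = -3.46.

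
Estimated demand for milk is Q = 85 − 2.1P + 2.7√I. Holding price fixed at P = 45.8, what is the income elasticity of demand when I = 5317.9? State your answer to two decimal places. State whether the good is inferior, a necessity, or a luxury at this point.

0.53 (necessity)

At P = 45.8, I = 5317.9: Q = 185.715.
Holding P constant, ∂Q/∂I = 2.7/(2√I) = 0.0185124.
η_I = (∂Q/∂I)·(I/Q) = 0.0185124 × (5317.9/185.715) = 0.53.
Since 0 < η < 1, this is a necessity.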